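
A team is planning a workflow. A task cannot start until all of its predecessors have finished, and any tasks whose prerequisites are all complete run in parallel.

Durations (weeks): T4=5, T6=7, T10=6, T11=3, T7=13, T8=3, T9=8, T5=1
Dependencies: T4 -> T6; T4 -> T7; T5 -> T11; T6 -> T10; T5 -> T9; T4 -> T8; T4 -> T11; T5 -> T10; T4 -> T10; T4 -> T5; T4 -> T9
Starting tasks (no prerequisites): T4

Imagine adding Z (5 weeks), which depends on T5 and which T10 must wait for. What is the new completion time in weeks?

Originally the workflow takes 18 weeks.
With Z inserted, T10 now waits for max(T6, T4, T5, Z).
New critical path: T4→T6→T10 = 5+7+6 = 18 ⇒ 18 weeks.

18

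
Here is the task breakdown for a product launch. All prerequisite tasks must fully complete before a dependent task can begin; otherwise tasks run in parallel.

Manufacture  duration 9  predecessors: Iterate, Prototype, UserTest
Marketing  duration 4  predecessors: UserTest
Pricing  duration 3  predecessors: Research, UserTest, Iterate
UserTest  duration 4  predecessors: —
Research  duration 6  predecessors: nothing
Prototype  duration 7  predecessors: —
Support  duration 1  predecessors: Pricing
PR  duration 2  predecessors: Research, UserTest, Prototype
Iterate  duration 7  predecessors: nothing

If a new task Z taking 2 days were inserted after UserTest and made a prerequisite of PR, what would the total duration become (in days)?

16

Originally the job takes 16 days.
With Z inserted, PR now waits for max(Research, UserTest, Prototype, Z).
New critical path: Prototype→Manufacture = 7+9 = 16 ⇒ 16 days.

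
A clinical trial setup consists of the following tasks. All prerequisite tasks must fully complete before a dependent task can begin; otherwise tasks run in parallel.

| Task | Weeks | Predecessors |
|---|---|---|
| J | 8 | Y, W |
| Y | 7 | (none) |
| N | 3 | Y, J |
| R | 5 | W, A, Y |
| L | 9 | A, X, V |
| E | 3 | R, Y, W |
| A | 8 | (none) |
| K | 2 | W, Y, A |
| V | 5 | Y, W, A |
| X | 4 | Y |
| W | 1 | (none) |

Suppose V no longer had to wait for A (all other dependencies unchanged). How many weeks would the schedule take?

21

Original critical path: A→V→L = 8+5+9 = 22 ⇒ 22 weeks.
Without A→V, V's earliest start moves from 8 to 7.
New critical path: Y→V→L = 7+5+9 = 21 ⇒ 21 weeks.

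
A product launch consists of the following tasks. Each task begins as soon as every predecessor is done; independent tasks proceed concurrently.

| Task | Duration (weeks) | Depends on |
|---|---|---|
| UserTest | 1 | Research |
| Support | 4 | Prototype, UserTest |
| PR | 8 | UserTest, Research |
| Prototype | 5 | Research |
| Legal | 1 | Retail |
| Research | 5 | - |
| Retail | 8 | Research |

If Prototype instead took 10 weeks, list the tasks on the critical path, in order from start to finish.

Baseline: Research→Prototype→Support = 5+5+4 = 14 → 14 weeks.
Prototype is on the critical path; changing it to 10 makes that path 19 weeks.
No other chain overtakes it, so the finish is 19 weeks.

Research, Prototype, Support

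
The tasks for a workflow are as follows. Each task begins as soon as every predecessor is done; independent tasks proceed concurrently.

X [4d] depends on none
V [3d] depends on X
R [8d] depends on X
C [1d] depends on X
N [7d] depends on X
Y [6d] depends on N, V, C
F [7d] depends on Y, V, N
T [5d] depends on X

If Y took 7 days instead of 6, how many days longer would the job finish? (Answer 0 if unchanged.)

1

As given, the longest chain is X→N→Y→F = 4+7+6+7 = 24, so the finish is 24 days.
Y is on the critical path; changing it to 7 makes that path 25 days.
That remains the longest chain; total 25 days.
Change in finish: 25 − 24 = +1 days.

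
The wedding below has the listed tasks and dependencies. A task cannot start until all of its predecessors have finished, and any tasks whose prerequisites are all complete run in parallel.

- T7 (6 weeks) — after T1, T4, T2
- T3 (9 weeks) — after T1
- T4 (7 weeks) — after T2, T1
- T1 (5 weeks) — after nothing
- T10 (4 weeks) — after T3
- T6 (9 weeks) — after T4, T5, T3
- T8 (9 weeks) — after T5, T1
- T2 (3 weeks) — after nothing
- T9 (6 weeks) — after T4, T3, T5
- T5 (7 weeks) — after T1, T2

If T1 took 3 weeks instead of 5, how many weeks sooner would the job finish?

2

Critical path before the change: T1→T3→T6 = 5+9+9 = 23 giving 23 weeks.
T1 lies on that path, so at 3 weeks the path becomes 21 weeks.
No other chain overtakes it, so the finish is 21 weeks.
Change in finish: 21 − 23 = -2 weeks.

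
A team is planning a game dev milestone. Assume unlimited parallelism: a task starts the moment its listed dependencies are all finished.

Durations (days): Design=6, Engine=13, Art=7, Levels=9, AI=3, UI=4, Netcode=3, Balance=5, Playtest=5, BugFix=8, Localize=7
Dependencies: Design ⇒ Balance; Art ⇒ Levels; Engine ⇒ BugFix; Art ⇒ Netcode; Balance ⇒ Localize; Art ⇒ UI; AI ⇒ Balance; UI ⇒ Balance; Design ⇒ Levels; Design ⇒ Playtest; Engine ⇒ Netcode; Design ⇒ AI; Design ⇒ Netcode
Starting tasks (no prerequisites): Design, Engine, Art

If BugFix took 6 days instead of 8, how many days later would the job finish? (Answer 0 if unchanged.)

0

The binding path is Art→UI→Balance→Localize = 7+4+5+7 = 23; finish at 23 days.
BugFix has 2 days of float (longest path through it is 21).
That remains the longest chain; total 23 days.
Change in finish: 23 − 23 = +0 days.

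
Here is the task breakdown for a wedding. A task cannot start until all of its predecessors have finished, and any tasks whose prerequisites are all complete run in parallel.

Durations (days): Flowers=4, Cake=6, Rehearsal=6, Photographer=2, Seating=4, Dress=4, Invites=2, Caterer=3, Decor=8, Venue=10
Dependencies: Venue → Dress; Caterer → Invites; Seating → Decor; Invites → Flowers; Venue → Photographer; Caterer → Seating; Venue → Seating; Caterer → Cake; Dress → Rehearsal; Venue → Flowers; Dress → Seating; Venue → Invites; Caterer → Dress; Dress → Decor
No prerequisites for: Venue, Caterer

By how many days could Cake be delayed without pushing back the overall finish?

17

Critical path: Venue→Dress→Seating→Decor = 10+4+4+8 = 26, so the finish is 26 days.
Cake finishes as early as 9 and must finish by 26.
So Cake can slip 26 − 9 = 17 days.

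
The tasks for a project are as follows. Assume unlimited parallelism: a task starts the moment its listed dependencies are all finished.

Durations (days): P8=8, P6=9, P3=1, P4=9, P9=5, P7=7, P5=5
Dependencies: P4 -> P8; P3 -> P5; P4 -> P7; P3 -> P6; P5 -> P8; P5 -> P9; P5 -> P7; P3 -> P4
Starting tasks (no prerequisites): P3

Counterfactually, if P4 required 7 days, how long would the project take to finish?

16

As given, the longest chain is P3→P4→P8 = 1+9+8 = 18, so the finish is 18 days.
Since P4 is critical, the -2 change carries straight to that chain (now 16 days).
The critical path is still P3→P4→P8; finish is now 16 days.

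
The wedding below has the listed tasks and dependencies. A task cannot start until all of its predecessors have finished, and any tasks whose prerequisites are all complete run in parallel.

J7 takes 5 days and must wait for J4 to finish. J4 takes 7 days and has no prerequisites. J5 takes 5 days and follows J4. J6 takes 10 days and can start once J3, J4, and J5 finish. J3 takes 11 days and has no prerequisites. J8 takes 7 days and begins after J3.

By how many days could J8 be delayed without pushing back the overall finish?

4

Critical path: J4→J5→J6 = 7+5+10 = 22, so the finish is 22 days.
The longest chain containing J8 totals 18 days.
So J8 can slip 22 − 18 = 4 days.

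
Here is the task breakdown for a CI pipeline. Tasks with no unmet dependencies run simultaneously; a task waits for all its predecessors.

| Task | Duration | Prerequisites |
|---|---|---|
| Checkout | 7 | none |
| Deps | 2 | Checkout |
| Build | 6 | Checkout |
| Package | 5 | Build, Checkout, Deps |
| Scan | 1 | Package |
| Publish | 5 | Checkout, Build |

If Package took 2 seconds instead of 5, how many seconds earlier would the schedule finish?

Critical path before the change: Checkout→Build→Package→Scan = 7+6+5+1 = 19 giving 19 seconds.
Since Package is critical, the -3 change carries straight to that chain (now 16 seconds).
New critical path: Checkout→Build→Publish = 7+6+5 = 18 ⇒ 18 seconds.
Change in finish: 18 − 19 = -1 seconds.

1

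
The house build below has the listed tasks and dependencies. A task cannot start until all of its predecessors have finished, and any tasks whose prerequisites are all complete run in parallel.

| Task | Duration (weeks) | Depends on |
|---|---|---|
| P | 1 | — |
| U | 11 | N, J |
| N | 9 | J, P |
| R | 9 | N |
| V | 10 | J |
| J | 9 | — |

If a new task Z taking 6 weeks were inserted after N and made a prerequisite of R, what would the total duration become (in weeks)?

Originally the job takes 29 weeks.
With Z inserted, R now waits for max(N, Z).
New critical path: J→N→Z→R = 9+9+6+9 = 33 ⇒ 33 weeks.

33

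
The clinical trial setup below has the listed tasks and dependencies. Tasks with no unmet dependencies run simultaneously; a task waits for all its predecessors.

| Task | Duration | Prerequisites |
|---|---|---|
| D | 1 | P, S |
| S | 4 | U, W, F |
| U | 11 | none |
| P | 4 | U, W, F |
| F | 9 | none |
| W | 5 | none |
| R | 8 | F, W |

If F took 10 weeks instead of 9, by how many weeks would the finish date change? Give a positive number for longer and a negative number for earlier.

1

The binding path is F→R = 9+8 = 17; finish at 17 weeks.
F lies on that path, so at 10 weeks the path becomes 18 weeks.
No other chain overtakes it, so the finish is 18 weeks.
Change in finish: 18 − 17 = +1 weeks.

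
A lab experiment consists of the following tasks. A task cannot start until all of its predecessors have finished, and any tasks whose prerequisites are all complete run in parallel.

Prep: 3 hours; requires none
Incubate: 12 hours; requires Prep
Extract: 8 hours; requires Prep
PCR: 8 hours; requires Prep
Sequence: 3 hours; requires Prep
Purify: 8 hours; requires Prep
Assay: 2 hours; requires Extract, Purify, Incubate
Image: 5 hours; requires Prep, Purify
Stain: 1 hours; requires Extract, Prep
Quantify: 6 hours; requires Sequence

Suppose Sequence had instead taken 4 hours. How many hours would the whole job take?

Baseline: Prep→Incubate→Assay = 3+12+2 = 17 → 17 hours.
Sequence is off the critical path — its longest chain is 12 hours, giving 5 of slack.
That remains the longest chain; total 17 hours.

17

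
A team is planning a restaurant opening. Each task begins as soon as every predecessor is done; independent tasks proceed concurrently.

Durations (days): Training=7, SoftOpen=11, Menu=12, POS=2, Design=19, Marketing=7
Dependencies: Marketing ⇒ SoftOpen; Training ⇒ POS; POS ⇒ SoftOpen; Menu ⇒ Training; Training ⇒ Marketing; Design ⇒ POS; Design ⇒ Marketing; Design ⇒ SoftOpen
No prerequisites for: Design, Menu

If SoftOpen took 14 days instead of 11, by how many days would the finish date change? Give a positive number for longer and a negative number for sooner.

Actual critical path: Design→Marketing→SoftOpen = 19+7+11 = 37 ⇒ 37 days.
Since SoftOpen is critical, the +3 change carries straight to that chain (now 40 days).
That remains the longest chain; total 40 days.
Change in finish: 40 − 37 = +3 days.

3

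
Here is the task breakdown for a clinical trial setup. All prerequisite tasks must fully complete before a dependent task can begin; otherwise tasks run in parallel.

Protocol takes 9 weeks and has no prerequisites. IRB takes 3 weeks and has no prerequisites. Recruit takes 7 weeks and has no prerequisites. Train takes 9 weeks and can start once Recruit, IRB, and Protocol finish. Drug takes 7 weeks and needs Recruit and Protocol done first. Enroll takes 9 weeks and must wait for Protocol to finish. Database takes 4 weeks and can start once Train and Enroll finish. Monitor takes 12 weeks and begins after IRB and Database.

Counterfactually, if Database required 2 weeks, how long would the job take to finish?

The binding path is Protocol→Train→Database→Monitor = 9+9+4+12 = 34; finish at 34 weeks.
Database lies on that path, so at 2 weeks the path becomes 32 weeks.
No other chain overtakes it, so the finish is 32 weeks.

32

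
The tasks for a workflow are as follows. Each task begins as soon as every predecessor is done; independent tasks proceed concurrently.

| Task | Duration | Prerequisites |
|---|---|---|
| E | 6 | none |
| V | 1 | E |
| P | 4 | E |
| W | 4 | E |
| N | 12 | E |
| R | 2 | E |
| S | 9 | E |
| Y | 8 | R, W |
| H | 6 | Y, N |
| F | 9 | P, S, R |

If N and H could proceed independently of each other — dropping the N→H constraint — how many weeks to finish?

Original critical path: E→W→Y→H = 6+4+8+6 = 24 ⇒ 24 weeks.
Dropping N→H doesn't change H's earliest start (18); another predecessor still binds.
The longest chain is now E→W→Y→H = 6+4+8+6 = 24, so the schedule takes 24 weeks.

24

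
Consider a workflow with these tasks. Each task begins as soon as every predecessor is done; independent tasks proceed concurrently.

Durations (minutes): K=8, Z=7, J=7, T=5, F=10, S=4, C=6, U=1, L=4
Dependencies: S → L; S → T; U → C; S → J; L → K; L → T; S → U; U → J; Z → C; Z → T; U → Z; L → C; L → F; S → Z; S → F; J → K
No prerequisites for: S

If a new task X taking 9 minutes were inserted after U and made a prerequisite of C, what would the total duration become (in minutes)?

Originally the workflow takes 20 minutes.
With X inserted, C now waits for max(L, Z, U, X).
New critical path: S→U→X→C = 4+1+9+6 = 20 ⇒ 20 minutes.

20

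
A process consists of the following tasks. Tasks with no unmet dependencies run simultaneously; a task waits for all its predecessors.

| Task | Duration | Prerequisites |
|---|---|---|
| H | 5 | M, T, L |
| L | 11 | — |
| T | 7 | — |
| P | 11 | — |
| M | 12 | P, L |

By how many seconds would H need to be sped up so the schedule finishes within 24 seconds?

4

Current finish: 28 seconds; target: 24.
H is on every critical path, so each second cut from H cuts the finish by one (this holds down to a finish of 24).
Need 28 − 24 = 4 seconds off H → H becomes 1 second, finish becomes 24.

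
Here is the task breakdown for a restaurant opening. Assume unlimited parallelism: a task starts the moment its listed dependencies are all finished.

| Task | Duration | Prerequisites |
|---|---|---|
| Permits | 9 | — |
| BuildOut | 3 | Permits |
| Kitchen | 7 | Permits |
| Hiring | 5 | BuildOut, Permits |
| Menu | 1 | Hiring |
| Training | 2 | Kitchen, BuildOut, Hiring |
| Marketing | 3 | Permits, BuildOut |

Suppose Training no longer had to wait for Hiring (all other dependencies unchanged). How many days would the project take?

18

With the dependency in place, Permits→BuildOut→Hiring→Training = 9+3+5+2 = 19 sets the finish at 19 days.
Without Hiring→Training, Training's earliest start moves from 17 to 16.
New critical path: Permits→BuildOut→Hiring→Menu = 9+3+5+1 = 18 ⇒ 18 days.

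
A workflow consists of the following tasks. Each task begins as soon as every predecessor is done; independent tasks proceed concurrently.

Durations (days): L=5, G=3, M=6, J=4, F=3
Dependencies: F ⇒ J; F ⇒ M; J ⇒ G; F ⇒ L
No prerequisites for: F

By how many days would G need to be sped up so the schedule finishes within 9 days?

1

Current finish: 10 days; target: 9.
G is on every critical path, so each day cut from G cuts the finish by one (this holds down to a finish of 9).
Need 10 − 9 = 1 day off G → G becomes 2 days, finish becomes 9.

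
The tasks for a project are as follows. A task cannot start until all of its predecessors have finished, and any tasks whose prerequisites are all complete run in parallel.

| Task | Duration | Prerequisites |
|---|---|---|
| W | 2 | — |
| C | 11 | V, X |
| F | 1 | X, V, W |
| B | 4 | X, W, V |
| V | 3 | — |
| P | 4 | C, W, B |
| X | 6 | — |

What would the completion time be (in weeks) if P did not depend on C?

Original critical path: X→C→P = 6+11+4 = 21 ⇒ 21 weeks.
Without C→P, P's earliest start moves from 17 to 10.
After: X→C = 6+11 = 17 → 17 weeks.

17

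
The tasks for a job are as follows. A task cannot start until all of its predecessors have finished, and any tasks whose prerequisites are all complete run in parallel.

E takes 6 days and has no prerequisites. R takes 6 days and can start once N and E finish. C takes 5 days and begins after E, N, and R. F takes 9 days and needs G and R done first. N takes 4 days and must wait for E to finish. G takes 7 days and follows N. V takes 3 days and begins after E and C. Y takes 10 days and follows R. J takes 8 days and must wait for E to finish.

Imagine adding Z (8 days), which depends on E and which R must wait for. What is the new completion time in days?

Originally the job takes 26 days.
With Z inserted, R now waits for max(N, E, Z).
New critical path: E→Z→R→Y = 6+8+6+10 = 30 ⇒ 30 days.

30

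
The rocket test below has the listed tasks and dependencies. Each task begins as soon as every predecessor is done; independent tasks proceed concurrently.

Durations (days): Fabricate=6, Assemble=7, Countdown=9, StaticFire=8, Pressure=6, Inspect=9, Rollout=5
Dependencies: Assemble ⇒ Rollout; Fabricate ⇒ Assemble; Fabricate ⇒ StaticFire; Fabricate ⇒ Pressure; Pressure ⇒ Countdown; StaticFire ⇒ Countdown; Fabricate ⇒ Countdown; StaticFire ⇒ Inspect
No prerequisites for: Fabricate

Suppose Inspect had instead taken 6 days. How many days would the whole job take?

23

Baseline: Fabricate→StaticFire→Inspect = 6+8+9 = 23 → 23 days.
Inspect lies on that path, so at 6 days the path becomes 20 days.
Now Fabricate→StaticFire→Countdown = 6+8+9 = 23 is longest, so the finish becomes 23 days.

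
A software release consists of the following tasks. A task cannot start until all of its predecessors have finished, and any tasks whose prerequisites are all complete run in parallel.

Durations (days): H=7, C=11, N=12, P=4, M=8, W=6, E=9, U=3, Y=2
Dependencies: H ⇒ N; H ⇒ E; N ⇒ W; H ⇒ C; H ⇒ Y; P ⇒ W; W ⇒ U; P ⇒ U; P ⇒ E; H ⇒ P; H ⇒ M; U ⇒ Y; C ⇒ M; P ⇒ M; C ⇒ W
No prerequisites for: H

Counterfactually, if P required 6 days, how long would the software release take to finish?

30

The binding path is H→N→W→U→Y = 7+12+6+3+2 = 30; finish at 30 days.
P is off the critical path — its longest chain is 22 days, giving 8 of slack.
The critical path is still H→N→W→U→Y; finish is now 30 days.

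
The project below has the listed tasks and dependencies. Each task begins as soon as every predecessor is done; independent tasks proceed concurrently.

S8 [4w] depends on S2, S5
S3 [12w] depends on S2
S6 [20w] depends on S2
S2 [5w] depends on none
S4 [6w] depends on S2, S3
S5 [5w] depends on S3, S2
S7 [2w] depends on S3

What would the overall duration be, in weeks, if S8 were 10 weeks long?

32

The binding path is S2→S3→S5→S8 = 5+12+5+4 = 26; finish at 26 weeks.
S8 lies on that path, so at 10 weeks the path becomes 32 weeks.
No other chain overtakes it, so the finish is 32 weeks.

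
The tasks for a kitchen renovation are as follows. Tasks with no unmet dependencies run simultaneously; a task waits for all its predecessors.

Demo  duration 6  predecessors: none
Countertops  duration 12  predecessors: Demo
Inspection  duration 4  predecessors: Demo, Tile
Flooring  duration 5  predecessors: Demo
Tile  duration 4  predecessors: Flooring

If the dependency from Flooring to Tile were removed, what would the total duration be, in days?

Original critical path: Demo→Flooring→Tile→Inspection = 6+5+4+4 = 19 ⇒ 19 days.
Without Flooring→Tile, Tile's earliest start moves from 11 to 0.
New critical path: Demo→Countertops = 6+12 = 18 ⇒ 18 days.

18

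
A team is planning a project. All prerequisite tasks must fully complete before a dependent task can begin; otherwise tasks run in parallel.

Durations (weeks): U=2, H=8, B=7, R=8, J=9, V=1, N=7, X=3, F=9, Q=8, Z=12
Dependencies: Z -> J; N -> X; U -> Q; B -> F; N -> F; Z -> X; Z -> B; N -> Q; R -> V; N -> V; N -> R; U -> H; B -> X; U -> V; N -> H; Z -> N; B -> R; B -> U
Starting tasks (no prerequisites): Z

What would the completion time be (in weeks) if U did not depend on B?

28

With the dependency in place, Z→B→U→Q = 12+7+2+8 = 29 sets the finish at 29 weeks.
Without B→U, U's earliest start moves from 19 to 0.
After: Z→B→R→V = 12+7+8+1 = 28 → 28 weeks.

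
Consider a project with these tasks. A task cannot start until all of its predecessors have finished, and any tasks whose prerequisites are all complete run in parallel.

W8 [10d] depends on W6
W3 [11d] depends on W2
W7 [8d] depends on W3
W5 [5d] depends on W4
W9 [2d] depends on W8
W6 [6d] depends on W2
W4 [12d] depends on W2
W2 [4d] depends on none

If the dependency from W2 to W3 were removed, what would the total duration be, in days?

Before: longest chain W2→W3→W7 = 4+11+8 = 23, finish 23.
Without W2→W3, W3's earliest start moves from 4 to 0.
The longest chain is now W2→W6→W8→W9 = 4+6+10+2 = 22, so the plan takes 22 days.

22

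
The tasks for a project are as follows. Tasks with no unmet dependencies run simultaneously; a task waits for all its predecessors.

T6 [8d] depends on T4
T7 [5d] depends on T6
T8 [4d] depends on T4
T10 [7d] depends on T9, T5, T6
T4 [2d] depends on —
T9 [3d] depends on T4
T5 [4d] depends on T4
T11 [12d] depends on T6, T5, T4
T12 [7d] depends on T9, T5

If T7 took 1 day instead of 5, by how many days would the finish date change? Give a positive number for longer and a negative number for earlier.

0

As given, the longest chain is T4→T6→T11 = 2+8+12 = 22, so the finish is 22 days.
T7 is off the critical path — its longest chain is 15 days, giving 7 of slack.
The critical path is still T4→T6→T11; finish is now 22 days.
Change in finish: 22 − 22 = +0 days.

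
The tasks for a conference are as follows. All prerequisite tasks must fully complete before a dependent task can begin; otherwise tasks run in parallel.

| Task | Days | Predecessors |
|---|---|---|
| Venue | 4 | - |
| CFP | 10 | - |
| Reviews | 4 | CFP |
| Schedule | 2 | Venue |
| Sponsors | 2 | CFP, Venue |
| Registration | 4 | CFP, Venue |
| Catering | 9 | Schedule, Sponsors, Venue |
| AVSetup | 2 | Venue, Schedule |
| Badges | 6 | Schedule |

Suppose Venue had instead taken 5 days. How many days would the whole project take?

As given, the longest chain is CFP→Sponsors→Catering = 10+2+9 = 21, so the finish is 21 days.
Venue is off the critical path — its longest chain is 15 days, giving 6 of slack.
The critical path is still CFP→Sponsors→Catering; finish is now 21 days.

21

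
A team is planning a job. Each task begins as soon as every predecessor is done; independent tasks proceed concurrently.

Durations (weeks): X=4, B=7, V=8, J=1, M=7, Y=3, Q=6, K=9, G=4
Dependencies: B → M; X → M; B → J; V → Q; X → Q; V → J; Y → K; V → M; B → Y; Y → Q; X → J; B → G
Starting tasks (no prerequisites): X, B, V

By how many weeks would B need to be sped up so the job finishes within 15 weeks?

Current finish: 19 weeks; target: 15.
B is on every critical path, so each week cut from B cuts the finish by one (this holds down to a finish of 15).
Need 19 − 15 = 4 weeks off B → B becomes 3 weeks, finish becomes 15.

4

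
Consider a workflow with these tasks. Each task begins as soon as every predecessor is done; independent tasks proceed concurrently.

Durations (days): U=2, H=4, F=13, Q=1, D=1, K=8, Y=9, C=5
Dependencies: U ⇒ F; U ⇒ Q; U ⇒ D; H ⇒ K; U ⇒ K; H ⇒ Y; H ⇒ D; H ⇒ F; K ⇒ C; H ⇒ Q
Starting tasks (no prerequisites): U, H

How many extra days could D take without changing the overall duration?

12

Critical path: H→F = 4+13 = 17, so the finish is 17 days.
Longest path through D: 5 days (earliest finish 5, latest finish 17).
Slack of D = 16 − 4 = 12 days.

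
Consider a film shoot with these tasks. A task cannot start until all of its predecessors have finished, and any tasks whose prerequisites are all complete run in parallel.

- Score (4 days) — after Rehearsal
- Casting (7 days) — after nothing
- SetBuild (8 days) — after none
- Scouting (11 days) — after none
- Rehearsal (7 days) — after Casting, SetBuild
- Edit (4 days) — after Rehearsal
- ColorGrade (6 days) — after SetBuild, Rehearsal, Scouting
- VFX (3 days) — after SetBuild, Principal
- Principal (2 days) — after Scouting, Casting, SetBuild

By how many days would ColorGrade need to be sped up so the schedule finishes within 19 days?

2

Current finish: 21 days; target: 19.
ColorGrade is on every critical path, so each day cut from ColorGrade cuts the finish by one (this holds down to a finish of 19).
Need 21 − 19 = 2 days off ColorGrade → ColorGrade becomes 4 days, finish becomes 19.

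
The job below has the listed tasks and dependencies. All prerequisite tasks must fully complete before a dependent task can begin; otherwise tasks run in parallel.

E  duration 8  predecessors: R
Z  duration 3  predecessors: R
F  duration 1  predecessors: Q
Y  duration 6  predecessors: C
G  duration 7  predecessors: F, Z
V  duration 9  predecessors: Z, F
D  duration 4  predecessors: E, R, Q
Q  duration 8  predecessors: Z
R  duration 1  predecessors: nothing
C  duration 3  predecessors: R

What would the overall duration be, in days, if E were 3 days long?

As given, the longest chain is R→Z→Q→F→V = 1+3+8+1+9 = 22, so the finish is 22 days.
The longest path through E is only 13 days, so E has float 9.
No other chain overtakes it, so the finish is 22 days.

22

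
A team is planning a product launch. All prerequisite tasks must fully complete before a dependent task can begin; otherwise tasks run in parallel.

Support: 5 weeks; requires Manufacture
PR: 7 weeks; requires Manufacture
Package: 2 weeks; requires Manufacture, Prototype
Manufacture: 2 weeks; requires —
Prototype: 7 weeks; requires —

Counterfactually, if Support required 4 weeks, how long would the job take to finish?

Actual critical path: Prototype→Package = 7+2 = 9 ⇒ 9 weeks.
Support has 2 weeks of float (longest path through it is 7).
The critical path is still Prototype→Package; finish is now 9 weeks.

9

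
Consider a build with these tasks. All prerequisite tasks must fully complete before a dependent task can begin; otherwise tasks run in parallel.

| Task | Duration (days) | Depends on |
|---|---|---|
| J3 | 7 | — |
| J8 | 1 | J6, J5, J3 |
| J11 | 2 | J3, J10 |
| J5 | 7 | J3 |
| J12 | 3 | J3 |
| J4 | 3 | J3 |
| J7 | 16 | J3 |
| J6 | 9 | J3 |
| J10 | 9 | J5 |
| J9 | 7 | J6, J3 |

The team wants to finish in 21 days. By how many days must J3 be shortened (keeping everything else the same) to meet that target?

4

Current finish: 25 days; target: 21.
J3 is on every critical path, so each day cut from J3 cuts the finish by one (this holds down to a finish of 19).
Need 25 − 21 = 4 days off J3 → J3 becomes 3 days, finish becomes 21.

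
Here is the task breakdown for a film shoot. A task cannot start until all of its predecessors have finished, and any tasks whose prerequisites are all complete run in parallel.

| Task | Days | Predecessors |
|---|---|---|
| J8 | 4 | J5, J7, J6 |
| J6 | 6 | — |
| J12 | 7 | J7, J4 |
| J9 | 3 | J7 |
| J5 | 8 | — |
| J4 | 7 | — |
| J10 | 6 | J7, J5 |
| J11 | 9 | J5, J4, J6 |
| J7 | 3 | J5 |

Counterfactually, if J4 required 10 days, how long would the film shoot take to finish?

19

Baseline: J5→J7→J12 = 8+3+7 = 18 → 18 days.
J4 is off the critical path — its longest chain is 16 days, giving 2 of slack.
The binding chain switches to J4→J11 = 10+9 = 19; finish 19 days.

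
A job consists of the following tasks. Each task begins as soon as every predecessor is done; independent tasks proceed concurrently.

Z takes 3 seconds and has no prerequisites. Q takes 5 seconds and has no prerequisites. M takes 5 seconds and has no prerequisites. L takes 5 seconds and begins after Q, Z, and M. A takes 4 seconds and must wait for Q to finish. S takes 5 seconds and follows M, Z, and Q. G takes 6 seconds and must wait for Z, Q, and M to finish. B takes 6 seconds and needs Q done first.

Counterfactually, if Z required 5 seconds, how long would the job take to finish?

11

Baseline: Q→G = 5+6 = 11 → 11 seconds.
Z is off the critical path — its longest chain is 9 seconds, giving 2 of slack.
New critical path: Z→G = 5+6 = 11 ⇒ 11 seconds.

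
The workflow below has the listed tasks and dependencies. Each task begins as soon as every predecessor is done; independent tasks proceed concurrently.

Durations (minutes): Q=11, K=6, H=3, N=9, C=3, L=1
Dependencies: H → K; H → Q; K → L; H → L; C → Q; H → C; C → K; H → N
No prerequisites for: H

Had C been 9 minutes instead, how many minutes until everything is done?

As given, the longest chain is H→C→Q = 3+3+11 = 17, so the finish is 17 minutes.
C lies on that path, so at 9 minutes the path becomes 23 minutes.
The critical path is still H→C→Q; finish is now 23 minutes.

23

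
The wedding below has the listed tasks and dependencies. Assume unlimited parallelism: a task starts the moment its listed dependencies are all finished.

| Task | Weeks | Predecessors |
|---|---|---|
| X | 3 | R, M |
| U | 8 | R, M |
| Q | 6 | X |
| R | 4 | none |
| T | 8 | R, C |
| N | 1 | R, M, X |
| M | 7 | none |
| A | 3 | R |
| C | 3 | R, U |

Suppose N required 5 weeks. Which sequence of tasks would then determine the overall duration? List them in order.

M, U, C, T

Baseline: M→U→C→T = 7+8+3+8 = 26 → 26 weeks.
N has 15 weeks of float (longest path through it is 11).
The critical path is still M→U→C→T; finish is now 26 weeks.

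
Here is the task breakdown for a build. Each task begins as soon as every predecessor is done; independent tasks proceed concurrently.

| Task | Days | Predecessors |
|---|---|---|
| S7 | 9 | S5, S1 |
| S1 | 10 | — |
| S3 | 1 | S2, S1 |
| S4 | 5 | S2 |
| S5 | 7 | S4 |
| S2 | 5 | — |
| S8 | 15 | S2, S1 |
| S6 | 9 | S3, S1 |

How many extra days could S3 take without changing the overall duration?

6

The longest chain is S2→S4→S5→S7 = 5+5+7+9 = 26; overall finish 26 days.
Longest path through S3: 20 days (earliest finish 11, latest finish 17).
Slack of S3 = 16 − 10 = 6 days.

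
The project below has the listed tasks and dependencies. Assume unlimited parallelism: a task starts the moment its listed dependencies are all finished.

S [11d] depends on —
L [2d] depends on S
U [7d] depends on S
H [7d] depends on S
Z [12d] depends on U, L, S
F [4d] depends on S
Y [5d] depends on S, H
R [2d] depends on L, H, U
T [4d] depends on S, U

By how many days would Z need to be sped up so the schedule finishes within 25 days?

5

Current finish: 30 days; target: 25.
Z is on every critical path, so each day cut from Z cuts the finish by one (this holds down to a finish of 23).
Need 30 − 25 = 5 days off Z → Z becomes 7 days, finish becomes 25.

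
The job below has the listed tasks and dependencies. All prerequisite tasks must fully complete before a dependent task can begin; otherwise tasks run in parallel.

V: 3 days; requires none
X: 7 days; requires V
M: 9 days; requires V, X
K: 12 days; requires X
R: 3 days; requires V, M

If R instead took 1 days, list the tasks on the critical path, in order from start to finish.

V, X, K

The binding path is V→X→M→R = 3+7+9+3 = 22; finish at 22 days.
Since R is critical, the -2 change carries straight to that chain (now 20 days).
New critical path: V→X→K = 3+7+12 = 22 ⇒ 22 days.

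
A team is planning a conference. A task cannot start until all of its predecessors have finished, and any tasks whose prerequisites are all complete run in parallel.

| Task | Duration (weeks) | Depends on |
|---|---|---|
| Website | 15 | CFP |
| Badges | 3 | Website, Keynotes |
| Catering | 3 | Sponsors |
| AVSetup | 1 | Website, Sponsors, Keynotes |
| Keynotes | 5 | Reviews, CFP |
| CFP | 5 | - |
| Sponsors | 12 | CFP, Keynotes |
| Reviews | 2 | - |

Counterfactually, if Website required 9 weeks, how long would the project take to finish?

Actual critical path: CFP→Keynotes→Sponsors→Catering = 5+5+12+3 = 25 ⇒ 25 weeks.
Website has 2 weeks of float (longest path through it is 23).
No other chain overtakes it, so the finish is 25 weeks.

25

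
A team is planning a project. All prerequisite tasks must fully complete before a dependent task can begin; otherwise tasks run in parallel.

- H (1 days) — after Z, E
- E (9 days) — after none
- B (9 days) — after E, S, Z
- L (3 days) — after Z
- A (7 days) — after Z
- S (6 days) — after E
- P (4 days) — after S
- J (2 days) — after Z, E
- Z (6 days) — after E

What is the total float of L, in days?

6

The longest chain is E→Z→B = 9+6+9 = 24; overall finish 24 days.
Longest path through L: 18 days (earliest finish 18, latest finish 24).
Slack of L = 21 − 15 = 6 days.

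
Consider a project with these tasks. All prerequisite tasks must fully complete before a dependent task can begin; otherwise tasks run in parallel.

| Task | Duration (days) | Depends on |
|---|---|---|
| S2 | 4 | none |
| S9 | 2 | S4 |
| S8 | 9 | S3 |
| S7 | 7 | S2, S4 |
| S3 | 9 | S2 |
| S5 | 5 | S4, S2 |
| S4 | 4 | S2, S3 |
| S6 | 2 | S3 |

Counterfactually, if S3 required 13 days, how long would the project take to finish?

Baseline: S2→S3→S4→S7 = 4+9+4+7 = 24 → 24 days.
S3 lies on that path, so at 13 days the path becomes 28 days.
No other chain overtakes it, so the finish is 28 days.

28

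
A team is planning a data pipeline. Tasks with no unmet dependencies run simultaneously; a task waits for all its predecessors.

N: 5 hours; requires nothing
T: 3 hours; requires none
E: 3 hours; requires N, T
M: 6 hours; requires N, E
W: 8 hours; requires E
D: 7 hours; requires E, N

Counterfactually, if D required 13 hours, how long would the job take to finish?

Baseline: N→E→W = 5+3+8 = 16 → 16 hours.
D is off the critical path — its longest chain is 15 hours, giving 1 of slack.
Now N→E→D = 5+3+13 = 21 is longest, so the finish becomes 21 hours.

21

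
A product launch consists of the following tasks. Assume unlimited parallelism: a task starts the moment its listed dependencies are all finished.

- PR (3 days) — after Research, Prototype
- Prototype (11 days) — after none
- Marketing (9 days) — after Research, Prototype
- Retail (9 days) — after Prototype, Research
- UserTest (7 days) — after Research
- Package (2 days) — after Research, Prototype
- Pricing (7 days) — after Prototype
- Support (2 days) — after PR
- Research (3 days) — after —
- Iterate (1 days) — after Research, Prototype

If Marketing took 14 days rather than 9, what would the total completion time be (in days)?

Critical path before the change: Prototype→Marketing = 11+9 = 20 giving 20 days.
Marketing lies on that path, so at 14 days the path becomes 25 days.
The critical path is still Prototype→Marketing; finish is now 25 days.

25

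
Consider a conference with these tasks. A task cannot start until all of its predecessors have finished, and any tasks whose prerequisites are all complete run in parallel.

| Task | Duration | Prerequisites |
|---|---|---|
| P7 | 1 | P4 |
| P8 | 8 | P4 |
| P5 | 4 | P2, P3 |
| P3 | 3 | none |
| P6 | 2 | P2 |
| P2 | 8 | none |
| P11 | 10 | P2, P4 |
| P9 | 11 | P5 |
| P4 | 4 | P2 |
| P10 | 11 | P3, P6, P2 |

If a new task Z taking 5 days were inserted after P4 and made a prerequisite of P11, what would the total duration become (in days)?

27

Originally the conference takes 23 days.
With Z inserted, P11 now waits for max(P2, P4, Z).
New critical path: P2→P4→Z→P11 = 8+4+5+10 = 27 ⇒ 27 days.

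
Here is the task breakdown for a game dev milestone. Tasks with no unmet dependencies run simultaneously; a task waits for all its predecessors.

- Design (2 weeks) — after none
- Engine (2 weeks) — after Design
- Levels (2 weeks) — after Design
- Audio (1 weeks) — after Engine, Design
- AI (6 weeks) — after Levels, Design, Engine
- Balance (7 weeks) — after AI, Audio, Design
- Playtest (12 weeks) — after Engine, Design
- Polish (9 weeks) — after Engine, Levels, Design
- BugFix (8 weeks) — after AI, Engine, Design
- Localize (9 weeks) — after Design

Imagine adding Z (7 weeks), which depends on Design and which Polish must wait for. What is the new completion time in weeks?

18

Originally the project takes 18 weeks.
With Z inserted, Polish now waits for max(Engine, Levels, Design, Z).
New critical path: Design→Z→Polish = 2+7+9 = 18 ⇒ 18 weeks.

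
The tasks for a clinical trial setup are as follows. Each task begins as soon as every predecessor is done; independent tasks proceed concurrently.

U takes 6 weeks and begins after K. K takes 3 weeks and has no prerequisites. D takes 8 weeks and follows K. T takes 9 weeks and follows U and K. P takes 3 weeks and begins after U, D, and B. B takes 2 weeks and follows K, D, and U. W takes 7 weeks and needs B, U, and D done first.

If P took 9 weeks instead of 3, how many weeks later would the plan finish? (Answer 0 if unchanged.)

2

Baseline: K→D→B→W = 3+8+2+7 = 20 → 20 weeks.
The longest path through P is only 16 weeks, so P has float 4.
Now K→D→B→P = 3+8+2+9 = 22 is longest, so the finish becomes 22 weeks.
Change in finish: 22 − 20 = +2 weeks.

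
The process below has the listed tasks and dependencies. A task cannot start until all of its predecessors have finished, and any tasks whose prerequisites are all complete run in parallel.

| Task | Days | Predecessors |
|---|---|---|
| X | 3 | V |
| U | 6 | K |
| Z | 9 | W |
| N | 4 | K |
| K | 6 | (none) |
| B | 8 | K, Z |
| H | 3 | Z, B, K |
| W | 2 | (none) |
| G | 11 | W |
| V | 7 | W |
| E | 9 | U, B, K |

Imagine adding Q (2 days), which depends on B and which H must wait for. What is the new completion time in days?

Originally the job takes 28 days.
With Q inserted, H now waits for max(Z, B, K, Q).
New critical path: W→Z→B→E = 2+9+8+9 = 28 ⇒ 28 days.

28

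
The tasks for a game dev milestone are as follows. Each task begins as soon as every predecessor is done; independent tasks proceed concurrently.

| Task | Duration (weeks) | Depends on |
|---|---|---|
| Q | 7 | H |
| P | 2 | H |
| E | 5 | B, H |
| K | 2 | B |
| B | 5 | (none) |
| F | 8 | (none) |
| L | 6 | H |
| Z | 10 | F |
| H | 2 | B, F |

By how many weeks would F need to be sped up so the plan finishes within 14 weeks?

4

Current finish: 18 weeks; target: 14.
F is on every critical path, so each week cut from F cuts the finish by one (this holds down to a finish of 14).
Need 18 − 14 = 4 weeks off F → F becomes 4 weeks, finish becomes 14.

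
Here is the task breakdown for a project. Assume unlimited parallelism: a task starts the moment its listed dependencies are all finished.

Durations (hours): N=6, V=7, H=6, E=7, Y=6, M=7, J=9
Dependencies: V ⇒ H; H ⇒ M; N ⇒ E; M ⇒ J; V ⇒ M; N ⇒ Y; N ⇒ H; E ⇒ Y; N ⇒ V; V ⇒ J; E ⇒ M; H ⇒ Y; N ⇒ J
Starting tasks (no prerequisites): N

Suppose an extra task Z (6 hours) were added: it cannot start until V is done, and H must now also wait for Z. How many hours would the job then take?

41

Originally the job takes 35 hours.
With Z inserted, H now waits for max(V, N, Z).
New critical path: N→V→Z→H→M→J = 6+7+6+6+7+9 = 41 ⇒ 41 hours.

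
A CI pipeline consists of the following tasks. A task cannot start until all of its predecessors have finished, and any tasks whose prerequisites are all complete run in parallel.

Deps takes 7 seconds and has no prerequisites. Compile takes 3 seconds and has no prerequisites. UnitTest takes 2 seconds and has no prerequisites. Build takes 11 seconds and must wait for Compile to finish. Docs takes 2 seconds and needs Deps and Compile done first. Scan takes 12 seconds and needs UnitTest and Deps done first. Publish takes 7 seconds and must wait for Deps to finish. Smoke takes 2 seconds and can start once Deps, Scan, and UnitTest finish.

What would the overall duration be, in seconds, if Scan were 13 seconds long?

22

Actual critical path: Deps→Scan→Smoke = 7+12+2 = 21 ⇒ 21 seconds.
Since Scan is critical, the +1 change carries straight to that chain (now 22 seconds).
The critical path is still Deps→Scan→Smoke; finish is now 22 seconds.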